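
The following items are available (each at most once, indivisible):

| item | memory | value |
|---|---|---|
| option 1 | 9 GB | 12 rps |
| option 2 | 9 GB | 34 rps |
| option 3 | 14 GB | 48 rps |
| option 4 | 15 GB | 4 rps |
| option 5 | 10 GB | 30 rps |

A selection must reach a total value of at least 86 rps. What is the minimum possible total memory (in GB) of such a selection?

Subsets with value ≥ 86, sorted by total memory:
- option 1+option 2+option 3: memory 32, value 94
- option 2+option 3+option 5: memory 33, value 112
- option 1+option 3+option 5: memory 33, value 90
- option 2+option 3+option 4: memory 38, value 86
Minimum memory: 32 GB.

32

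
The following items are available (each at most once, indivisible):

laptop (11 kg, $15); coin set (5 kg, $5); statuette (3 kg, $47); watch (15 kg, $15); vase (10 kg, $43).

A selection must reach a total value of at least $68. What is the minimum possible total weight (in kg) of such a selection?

Subsets with value ≥ 68, sorted by total weight:
- statuette+vase: weight 13, value 90
- coin set+statuette+vase: weight 18, value 95
- laptop+statuette+vase: weight 24, value 105
- statuette+watch+vase: weight 28, value 105
Minimum weight: 13 kg.

13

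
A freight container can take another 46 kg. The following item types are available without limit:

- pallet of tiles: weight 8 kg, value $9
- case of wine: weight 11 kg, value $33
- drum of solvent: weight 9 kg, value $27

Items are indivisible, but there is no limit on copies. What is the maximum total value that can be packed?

$135

Best value-per-unit is case of wine at 33/11; filling with it alone gives 4×33 = 132.
Optimal mix: 5×drum of solvent → weight 45, value 135.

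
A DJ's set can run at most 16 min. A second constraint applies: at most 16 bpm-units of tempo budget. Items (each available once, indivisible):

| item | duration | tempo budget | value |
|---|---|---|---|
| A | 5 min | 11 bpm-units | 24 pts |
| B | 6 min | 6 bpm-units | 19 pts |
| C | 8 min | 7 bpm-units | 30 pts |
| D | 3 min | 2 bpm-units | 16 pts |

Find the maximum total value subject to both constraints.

49 pts

Feasible sets respecting both limits:
- B+C: duration 14, tempo budget 13, value 49
- C+D: duration 11, tempo budget 9, value 46
- A+D: duration 8, tempo budget 13, value 40
- B+D: duration 9, tempo budget 8, value 35
Best: 49 pts.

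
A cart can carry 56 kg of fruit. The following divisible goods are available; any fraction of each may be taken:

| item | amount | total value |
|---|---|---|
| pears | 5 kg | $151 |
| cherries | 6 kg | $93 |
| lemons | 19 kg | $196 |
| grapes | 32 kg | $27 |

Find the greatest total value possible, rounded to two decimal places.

461.94

Take in order of value per unit:
- pears (151/5 per unit): all 5 → value 151, running total 151.00
- cherries (93/6 per unit): all 6 → value 93, running total 244.00
- lemons (196/19 per unit): all 19 → value 196, running total 440.00
- grapes (27/32 per unit): 26 of 32 → value 26×27/32 = 21.9375, running total 461.94
Total 461.94.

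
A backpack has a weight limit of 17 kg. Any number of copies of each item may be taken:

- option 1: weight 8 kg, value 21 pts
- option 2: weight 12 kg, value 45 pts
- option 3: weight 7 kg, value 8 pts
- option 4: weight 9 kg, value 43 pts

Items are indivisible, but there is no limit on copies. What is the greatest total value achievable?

Best value-per-unit is option 4 at 43/9; filling with it alone gives 1×43 = 43.
Optimal mix: 1×option 1 + 1×option 4 → weight 17, value 64.

64 pts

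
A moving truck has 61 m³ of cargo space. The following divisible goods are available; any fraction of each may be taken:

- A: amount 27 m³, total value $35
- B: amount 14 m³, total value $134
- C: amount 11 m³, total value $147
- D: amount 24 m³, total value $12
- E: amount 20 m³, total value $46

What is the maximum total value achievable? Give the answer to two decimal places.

Take in order of value per unit:
- C (147/11 per unit): all 11 → value 147, running total 147.00
- B (134/14 per unit): all 14 → value 134, running total 281.00
- E (46/20 per unit): all 20 → value 46, running total 327.00
- A (35/27 per unit): 16 of 27 → value 16×35/27 = 20.7407, running total 347.74
Total 347.74.

347.74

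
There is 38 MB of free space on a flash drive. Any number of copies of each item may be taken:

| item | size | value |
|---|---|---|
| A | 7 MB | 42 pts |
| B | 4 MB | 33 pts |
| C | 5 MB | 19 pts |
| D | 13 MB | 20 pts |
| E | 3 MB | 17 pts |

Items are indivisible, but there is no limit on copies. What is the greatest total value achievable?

298 pts

Best value-per-unit is B at 33/4; filling with it alone gives 9×33 = 297.
Optimal mix: 8×B + 2×E → size 38, value 298.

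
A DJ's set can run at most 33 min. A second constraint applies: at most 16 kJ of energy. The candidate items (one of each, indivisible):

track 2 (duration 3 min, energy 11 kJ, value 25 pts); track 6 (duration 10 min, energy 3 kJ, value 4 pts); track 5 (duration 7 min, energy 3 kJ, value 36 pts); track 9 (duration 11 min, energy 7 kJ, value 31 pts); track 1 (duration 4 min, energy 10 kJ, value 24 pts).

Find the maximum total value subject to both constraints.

Feasible sets respecting both limits:
- track 6+track 5+track 9: duration 28, energy 13, value 71
- track 5+track 9: duration 18, energy 10, value 67
- track 6+track 5+track 1: duration 21, energy 16, value 64
- track 2+track 5: duration 10, energy 14, value 61
Best: 71 pts.

71 pts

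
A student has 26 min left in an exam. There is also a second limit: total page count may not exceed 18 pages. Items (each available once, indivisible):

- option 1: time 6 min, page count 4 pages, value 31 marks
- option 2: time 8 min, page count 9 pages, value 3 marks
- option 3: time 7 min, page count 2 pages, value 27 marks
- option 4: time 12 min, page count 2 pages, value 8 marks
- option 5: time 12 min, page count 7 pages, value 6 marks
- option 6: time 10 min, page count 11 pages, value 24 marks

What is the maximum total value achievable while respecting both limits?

Feasible sets respecting both limits:
- option 1+option 3+option 6: time 23, page count 17, value 82
- option 1+option 3+option 4: time 25, page count 8, value 66
- option 1+option 3+option 5: time 25, page count 13, value 64
- option 1+option 2+option 3: time 21, page count 15, value 61
Best: 82 marks.

82 marks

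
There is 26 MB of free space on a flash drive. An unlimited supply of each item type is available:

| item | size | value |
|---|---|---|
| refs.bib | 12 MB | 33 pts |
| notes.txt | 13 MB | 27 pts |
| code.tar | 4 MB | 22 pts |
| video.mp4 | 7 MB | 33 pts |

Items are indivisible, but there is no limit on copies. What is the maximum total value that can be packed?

Best value-per-unit is code.tar at 22/4, and filling with it alone uses size 6×4=24. No mix of the others beats 6×22 = 132.

132 pts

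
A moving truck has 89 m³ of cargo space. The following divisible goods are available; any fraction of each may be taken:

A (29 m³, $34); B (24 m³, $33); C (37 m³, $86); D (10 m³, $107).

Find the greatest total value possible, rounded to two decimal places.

247.10

Take in order of value per unit:
- D (107/10 per unit): all 10 → value 107, running total 107.00
- C (86/37 per unit): all 37 → value 86, running total 193.00
- B (33/24 per unit): all 24 → value 33, running total 226.00
- A (34/29 per unit): 18 of 29 → value 18×34/29 = 21.1034, running total 247.10
Total 247.10.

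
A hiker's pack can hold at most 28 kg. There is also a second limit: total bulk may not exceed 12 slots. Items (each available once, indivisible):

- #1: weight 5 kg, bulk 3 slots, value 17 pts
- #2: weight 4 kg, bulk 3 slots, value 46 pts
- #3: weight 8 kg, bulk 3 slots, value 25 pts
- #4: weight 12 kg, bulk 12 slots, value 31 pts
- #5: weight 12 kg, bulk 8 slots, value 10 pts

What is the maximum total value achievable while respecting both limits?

88 pts

Feasible sets respecting both limits:
- #1+#2+#3: weight 17, bulk 9, value 88
- #2+#3: weight 12, bulk 6, value 71
- #1+#2: weight 9, bulk 6, value 63
- #2+#5: weight 16, bulk 11, value 56
Best: 88 pts.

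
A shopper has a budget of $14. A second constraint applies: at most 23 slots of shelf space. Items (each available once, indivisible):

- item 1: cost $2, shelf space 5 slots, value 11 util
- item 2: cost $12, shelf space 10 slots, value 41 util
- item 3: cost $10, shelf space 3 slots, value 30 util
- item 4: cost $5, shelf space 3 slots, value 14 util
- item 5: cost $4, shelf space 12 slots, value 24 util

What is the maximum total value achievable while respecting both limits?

54 util

Feasible sets respecting both limits:
- item 3+item 5: cost 14, shelf space 15, value 54
- item 1+item 2: cost 14, shelf space 15, value 52
- item 1+item 4+item 5: cost 11, shelf space 20, value 49
- item 2: cost 12, shelf space 10, value 41
Best: 54 util.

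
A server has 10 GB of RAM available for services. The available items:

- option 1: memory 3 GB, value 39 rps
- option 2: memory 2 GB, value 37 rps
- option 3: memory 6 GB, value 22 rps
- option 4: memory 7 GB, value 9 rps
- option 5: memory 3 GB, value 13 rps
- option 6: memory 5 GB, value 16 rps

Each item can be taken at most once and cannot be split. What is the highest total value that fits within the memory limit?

92 rps

Check high-value combinations within 10 GB:
- option 1+option 2+option 6: memory 3+2+5=10, value 39+37+16=92
- option 1+option 2+option 5: memory 3+2+3=8, value 39+37+13=89
- option 1+option 2: memory 3+2=5, value 39+37=76
Best: 92 rps.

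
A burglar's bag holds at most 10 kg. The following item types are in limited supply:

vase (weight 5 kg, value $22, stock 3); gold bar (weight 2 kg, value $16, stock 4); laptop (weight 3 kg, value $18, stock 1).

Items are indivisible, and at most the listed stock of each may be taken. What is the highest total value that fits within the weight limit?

$66

Best selections within weight 10 and stock limits:
- 3×gold bar + 1×laptop: weight 9, value 66
- 4×gold bar: weight 8, value 64
- 1×vase + 1×gold bar + 1×laptop: weight 10, value 56
Best: $66.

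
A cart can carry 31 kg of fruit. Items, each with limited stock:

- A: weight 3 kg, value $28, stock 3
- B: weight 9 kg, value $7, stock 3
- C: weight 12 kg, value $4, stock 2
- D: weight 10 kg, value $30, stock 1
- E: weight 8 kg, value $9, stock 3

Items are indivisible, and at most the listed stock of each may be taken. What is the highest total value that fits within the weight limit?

Top feasible selections:
- 3×A + 1×D + 1×E: weight 27, value 123
- 3×A + 1×B + 1×D: weight 28, value 121
- 3×A + 1×C + 1×D: weight 31, value 118
Best: $123.

$123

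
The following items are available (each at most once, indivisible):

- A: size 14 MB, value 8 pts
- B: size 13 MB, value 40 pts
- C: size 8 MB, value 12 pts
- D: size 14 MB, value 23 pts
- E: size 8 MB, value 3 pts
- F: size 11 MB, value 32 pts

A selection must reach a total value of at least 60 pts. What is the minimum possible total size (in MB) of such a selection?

24

Subsets with value ≥ 60, sorted by total size:
- B+F: size 24, value 72
- B+D: size 27, value 63
- B+C+F: size 32, value 84
- B+E+F: size 32, value 75
Minimum size: 24 MB.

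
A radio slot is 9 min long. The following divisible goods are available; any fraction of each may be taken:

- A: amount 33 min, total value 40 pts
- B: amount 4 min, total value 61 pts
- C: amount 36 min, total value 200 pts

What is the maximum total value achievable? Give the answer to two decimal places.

Take in order of value per unit:
- B (61/4 per unit): all 4 → value 61, running total 61.00
- C (200/36 per unit): 5 of 36 → value 5×200/36 = 27.7778, running total 88.78
Total 88.78.

88.78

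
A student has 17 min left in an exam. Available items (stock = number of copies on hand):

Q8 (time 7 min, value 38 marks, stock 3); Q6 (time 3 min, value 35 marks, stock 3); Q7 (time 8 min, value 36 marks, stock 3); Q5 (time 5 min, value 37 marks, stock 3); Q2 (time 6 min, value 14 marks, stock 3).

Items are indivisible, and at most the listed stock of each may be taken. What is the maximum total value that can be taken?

144 marks

Top feasible selections:
- 2×Q6 + 2×Q5: time 16, value 144
- 1×Q8 + 3×Q6: time 16, value 143
Best: 144 marks.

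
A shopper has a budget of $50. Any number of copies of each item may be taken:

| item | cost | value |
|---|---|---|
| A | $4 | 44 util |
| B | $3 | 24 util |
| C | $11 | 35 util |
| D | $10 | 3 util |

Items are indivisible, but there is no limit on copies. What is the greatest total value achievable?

Best value-per-unit is A at 44/4; filling with it alone gives 12×44 = 528.
Optimal mix: 11×A + 2×B → cost 50, value 532.

532 util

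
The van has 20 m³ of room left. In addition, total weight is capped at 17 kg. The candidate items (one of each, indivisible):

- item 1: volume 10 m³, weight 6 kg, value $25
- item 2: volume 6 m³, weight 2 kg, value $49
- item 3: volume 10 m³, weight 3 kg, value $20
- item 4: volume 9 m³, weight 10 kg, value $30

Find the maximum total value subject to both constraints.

$79

Feasible sets respecting both limits:
- item 2+item 4: volume 15, weight 12, value 79
- item 1+item 2: volume 16, weight 8, value 74
- item 2+item 3: volume 16, weight 5, value 69
Best: $79.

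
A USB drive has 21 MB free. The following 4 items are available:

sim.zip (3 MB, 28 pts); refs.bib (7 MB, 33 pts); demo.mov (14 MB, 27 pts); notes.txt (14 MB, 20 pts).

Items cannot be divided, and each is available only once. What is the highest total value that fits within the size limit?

Check high-value combinations within 21 MB:
- sim.zip+refs.bib: size 3+7=10, value 28+33=61
- refs.bib+demo.mov: size 7+14=21, value 33+27=60
- sim.zip+demo.mov: size 3+14=17, value 28+27=55
- refs.bib+notes.txt: size 7+14=21, value 33+20=53
Best: 61 pts.

61 pts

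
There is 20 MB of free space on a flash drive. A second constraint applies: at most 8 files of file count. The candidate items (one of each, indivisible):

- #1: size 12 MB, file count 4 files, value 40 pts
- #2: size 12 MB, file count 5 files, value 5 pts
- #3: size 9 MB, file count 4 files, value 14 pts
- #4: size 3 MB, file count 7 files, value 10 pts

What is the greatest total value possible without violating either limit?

Feasible sets respecting both limits:
- #1: size 12, file count 4, value 40
- #3: size 9, file count 4, value 14
- #4: size 3, file count 7, value 10
- #2: size 12, file count 5, value 5
Best: 40 pts.

40 pts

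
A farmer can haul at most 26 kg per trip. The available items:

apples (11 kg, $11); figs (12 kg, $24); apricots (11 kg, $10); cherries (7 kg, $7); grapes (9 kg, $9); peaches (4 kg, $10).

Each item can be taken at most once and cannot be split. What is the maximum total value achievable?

$43

This is a 0/1 knapsack; check combinations near the capacity.
- figs+grapes+peaches: weight 12+9+4=25, value 24+9+10=43
- figs+cherries+peaches: weight 12+7+4=23, value 24+7+10=41
- apples+figs: weight 11+12=23, value 11+24=35
- figs+peaches: weight 12+4=16, value 24+10=34
- figs+apricots: weight 12+11=23, value 24+10=34
Best: $43.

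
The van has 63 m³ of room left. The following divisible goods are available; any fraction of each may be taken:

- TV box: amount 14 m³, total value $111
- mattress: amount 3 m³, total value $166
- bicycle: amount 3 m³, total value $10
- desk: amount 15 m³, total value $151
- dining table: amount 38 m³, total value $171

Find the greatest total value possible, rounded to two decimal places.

Take in order of value per unit:
- mattress (166/3 per unit): all 3 → value 166, running total 166.00
- desk (151/15 per unit): all 15 → value 151, running total 317.00
- TV box (111/14 per unit): all 14 → value 111, running total 428.00
- dining table (171/38 per unit): 31 of 38 → value 31×171/38 = 139.5000, running total 567.50
Total 567.50.

567.50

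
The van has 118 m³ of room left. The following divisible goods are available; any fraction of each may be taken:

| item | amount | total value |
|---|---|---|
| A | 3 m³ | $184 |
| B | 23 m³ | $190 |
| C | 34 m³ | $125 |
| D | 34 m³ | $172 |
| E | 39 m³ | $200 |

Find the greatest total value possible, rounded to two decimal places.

Take in order of value per unit:
- A (184/3 per unit): all 3 → value 184, running total 184.00
- B (190/23 per unit): all 23 → value 190, running total 374.00
- E (200/39 per unit): all 39 → value 200, running total 574.00
- D (172/34 per unit): all 34 → value 172, running total 746.00
- C (125/34 per unit): 19 of 34 → value 19×125/34 = 69.8529, running total 815.85
Total 815.85.

815.85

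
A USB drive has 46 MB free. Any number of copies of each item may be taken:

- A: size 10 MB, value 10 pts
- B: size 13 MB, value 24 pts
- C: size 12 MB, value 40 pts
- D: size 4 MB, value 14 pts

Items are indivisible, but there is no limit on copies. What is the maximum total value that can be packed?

Best value-per-unit is D at 14/4, and filling with it alone uses size 11×4=44. No mix of the others beats 11×14 = 154.

154 pts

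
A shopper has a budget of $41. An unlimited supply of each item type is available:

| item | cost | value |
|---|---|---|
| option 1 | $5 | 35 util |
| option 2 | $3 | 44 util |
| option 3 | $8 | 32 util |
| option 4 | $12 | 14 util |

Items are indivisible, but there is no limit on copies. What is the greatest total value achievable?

572 util

Best value-per-unit is option 2 at 44/3, and filling with it alone uses cost 13×3=39. No mix of the others beats 13×44 = 572.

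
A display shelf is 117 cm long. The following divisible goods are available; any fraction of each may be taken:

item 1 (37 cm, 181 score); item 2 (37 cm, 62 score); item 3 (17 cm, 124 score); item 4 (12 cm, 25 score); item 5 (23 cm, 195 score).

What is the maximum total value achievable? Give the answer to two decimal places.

571.92

Take in order of value per unit:
- item 5 (195/23 per unit): all 23 → value 195, running total 195.00
- item 3 (124/17 per unit): all 17 → value 124, running total 319.00
- item 1 (181/37 per unit): all 37 → value 181, running total 500.00
- item 4 (25/12 per unit): all 12 → value 25, running total 525.00
- item 2 (62/37 per unit): 28 of 37 → value 28×62/37 = 46.9189, running total 571.92
Total 571.92.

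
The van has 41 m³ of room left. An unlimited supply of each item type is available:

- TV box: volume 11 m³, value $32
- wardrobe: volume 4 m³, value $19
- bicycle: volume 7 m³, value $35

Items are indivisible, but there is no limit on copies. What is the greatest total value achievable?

Best value-per-unit is bicycle at 35/7; filling with it alone gives 5×35 = 175.
Optimal mix: 5×wardrobe + 3×bicycle → volume 41, value 200.

$200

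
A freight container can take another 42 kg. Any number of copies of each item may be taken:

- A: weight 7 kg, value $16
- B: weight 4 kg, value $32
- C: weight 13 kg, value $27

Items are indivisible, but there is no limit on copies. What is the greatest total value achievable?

Best value-per-unit is B at 32/4, and filling with it alone uses weight 10×4=40. No mix of the others beats 10×32 = 320.

$320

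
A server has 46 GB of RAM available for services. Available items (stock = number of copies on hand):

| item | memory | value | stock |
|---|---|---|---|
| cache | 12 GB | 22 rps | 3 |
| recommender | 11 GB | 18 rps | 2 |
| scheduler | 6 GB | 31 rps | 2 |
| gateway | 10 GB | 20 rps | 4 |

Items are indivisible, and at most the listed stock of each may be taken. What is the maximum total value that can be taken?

126 rps

Best selections within memory 46 and stock limits:
- 2×cache + 2×scheduler + 1×gateway: memory 46, value 126
- 1×cache + 2×scheduler + 2×gateway: memory 44, value 124
Best: 126 rps.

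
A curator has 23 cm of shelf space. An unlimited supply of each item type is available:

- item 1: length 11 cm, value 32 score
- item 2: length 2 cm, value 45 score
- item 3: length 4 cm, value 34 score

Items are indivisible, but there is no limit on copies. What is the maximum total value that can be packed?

Best value-per-unit is item 2 at 45/2, and filling with it alone uses length 11×2=22. No mix of the others beats 11×45 = 495.

495 score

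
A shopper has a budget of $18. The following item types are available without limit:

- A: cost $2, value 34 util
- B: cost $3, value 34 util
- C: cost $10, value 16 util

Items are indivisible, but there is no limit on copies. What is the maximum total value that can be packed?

306 util

Best value-per-unit is A at 34/2, and filling with it alone uses cost 9×2=18. No mix of the others beats 9×34 = 306.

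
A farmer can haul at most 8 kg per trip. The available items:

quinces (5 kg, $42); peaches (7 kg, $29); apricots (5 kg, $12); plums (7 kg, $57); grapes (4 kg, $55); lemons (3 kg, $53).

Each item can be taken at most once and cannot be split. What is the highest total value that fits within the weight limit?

$108

This is a 0/1 knapsack; check combinations near the capacity.
- grapes+lemons: weight 4+3=7, value 55+53=108
- quinces+lemons: weight 5+3=8, value 42+53=95
- apricots+lemons: weight 5+3=8, value 12+53=65
- plums: weight 7, value 57
- grapes: weight 4, value 55
Best: $108.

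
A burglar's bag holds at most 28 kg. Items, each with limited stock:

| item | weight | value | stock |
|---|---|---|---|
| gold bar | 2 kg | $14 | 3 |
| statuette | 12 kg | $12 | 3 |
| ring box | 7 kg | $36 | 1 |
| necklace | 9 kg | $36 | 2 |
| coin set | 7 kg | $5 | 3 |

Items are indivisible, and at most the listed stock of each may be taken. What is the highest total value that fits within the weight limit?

Best selections within weight 28 and stock limits:
- 1×gold bar + 1×ring box + 2×necklace: weight 27, value 122
- 3×gold bar + 1×ring box + 1×necklace: weight 22, value 114
Best: $122.

$122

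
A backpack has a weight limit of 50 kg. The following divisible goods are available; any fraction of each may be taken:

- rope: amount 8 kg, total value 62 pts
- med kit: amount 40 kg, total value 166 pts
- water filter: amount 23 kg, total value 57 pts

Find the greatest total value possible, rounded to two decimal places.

232.96

Take in order of value per unit:
- rope (62/8 per unit): all 8 → value 62, running total 62.00
- med kit (166/40 per unit): all 40 → value 166, running total 228.00
- water filter (57/23 per unit): 2 of 23 → value 2×57/23 = 4.9565, running total 232.96
Total 232.96.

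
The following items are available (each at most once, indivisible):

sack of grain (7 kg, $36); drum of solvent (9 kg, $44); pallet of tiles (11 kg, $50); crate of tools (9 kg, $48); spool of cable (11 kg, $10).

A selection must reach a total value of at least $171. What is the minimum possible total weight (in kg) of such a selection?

Subsets with value ≥ 171, sorted by total weight:
- sack of grain+drum of solvent+pallet of tiles+crate of tools: weight 36, value 178
- sack of grain+drum of solvent+pallet of tiles+crate of tools+spool of cable: weight 47, value 188
Minimum weight: 36 kg.

36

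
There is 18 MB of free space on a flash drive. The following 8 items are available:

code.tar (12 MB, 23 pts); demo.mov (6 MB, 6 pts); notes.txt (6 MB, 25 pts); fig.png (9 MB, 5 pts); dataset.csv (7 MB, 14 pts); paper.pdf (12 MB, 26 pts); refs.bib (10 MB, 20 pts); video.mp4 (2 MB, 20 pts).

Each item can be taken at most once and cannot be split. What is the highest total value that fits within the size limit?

65 pts

Check high-value combinations within 18 MB:
- notes.txt+refs.bib+video.mp4: size 6+10+2=18, value 25+20+20=65
- notes.txt+dataset.csv+video.mp4: size 6+7+2=15, value 25+14+20=59
- demo.mov+notes.txt+video.mp4: size 6+6+2=14, value 6+25+20=51
- notes.txt+paper.pdf: size 6+12=18, value 25+26=51
- notes.txt+fig.png+video.mp4: size 6+9+2=17, value 25+5+20=50
Best: 65 pts.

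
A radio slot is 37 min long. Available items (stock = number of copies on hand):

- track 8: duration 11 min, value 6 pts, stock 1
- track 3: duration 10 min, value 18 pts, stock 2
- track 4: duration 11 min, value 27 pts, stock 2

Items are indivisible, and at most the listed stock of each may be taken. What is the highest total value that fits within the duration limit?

Best selections within duration 37 and stock limits:
- 1×track 3 + 2×track 4: duration 32, value 72
- 2×track 3 + 1×track 4: duration 31, value 63
- 1×track 8 + 2×track 4: duration 33, value 60
Best: 72 pts.

72 pts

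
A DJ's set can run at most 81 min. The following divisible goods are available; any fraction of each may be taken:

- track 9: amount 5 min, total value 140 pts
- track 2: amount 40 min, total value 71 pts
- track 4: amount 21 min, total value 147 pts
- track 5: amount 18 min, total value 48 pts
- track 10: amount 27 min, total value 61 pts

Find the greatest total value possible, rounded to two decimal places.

Take in order of value per unit:
- track 9 (140/5 per unit): all 5 → value 140, running total 140.00
- track 4 (147/21 per unit): all 21 → value 147, running total 287.00
- track 5 (48/18 per unit): all 18 → value 48, running total 335.00
- track 10 (61/27 per unit): all 27 → value 61, running total 396.00
- track 2 (71/40 per unit): 10 of 40 → value 10×71/40 = 17.7500, running total 413.75
Total 413.75.

413.75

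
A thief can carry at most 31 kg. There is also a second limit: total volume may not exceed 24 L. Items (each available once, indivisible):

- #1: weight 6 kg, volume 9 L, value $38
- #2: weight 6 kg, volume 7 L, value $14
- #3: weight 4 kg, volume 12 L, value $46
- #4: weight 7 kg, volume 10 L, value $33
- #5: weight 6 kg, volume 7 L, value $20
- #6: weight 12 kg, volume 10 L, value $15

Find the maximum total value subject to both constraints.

Feasible sets respecting both limits:
- #1+#3: weight 10, volume 21, value 84
- #3+#4: weight 11, volume 22, value 79
- #1+#2+#5: weight 18, volume 23, value 72
- #1+#4: weight 13, volume 19, value 71
Best: $84.

$84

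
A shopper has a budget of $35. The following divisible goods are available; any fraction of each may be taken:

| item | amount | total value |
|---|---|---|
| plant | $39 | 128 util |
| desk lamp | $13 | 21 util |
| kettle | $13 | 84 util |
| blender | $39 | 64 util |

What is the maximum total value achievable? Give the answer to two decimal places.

156.21

Take in order of value per unit:
- kettle (84/13 per unit): all 13 → value 84, running total 84.00
- plant (128/39 per unit): 22 of 39 → value 22×128/39 = 72.2051, running total 156.21
Total 156.21.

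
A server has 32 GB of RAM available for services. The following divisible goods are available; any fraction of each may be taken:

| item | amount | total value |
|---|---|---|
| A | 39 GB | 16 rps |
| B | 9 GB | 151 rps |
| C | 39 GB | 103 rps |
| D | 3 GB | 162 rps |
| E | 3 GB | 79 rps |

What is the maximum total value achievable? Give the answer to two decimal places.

436.90

Take in order of value per unit:
- D (162/3 per unit): all 3 → value 162, running total 162.00
- E (79/3 per unit): all 3 → value 79, running total 241.00
- B (151/9 per unit): all 9 → value 151, running total 392.00
- C (103/39 per unit): 17 of 39 → value 17×103/39 = 44.8974, running total 436.90
Total 436.90.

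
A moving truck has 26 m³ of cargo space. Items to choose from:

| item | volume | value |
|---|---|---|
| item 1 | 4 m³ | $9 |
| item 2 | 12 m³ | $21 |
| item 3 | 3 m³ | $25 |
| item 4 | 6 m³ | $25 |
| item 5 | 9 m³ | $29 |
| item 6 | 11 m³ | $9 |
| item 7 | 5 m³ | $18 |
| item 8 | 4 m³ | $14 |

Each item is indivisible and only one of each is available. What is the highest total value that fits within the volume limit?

This is a 0/1 knapsack; check combinations near the capacity.
- item 1+item 3+item 4+item 5+item 8: volume 4+3+6+9+4=26, value 9+25+25+29+14=102
- item 3+item 4+item 5+item 7: volume 3+6+9+5=23, value 25+25+29+18=97
- item 1+item 3+item 5+item 7+item 8: volume 4+3+9+5+4=25, value 9+25+29+18+14=95
- item 3+item 4+item 5+item 8: volume 3+6+9+4=22, value 25+25+29+14=93
Best: $102.

$102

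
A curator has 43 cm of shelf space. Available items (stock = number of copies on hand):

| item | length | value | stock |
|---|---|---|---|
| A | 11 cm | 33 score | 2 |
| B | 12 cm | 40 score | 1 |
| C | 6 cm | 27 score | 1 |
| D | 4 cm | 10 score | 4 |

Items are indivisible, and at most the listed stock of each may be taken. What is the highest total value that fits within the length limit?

Best selections within length 43 and stock limits:
- 2×A + 1×B + 1×C: length 40, value 133
- 1×A + 1×B + 1×C + 3×D: length 41, value 130
- 2×A + 1×B + 2×D: length 42, value 126
- 2×A + 1×C + 3×D: length 40, value 123
Best: 133 score.

133 score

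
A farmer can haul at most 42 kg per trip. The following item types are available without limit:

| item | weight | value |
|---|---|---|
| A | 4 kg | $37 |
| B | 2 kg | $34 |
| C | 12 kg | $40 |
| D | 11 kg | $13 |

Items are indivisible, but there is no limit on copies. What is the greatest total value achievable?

$714

Best value-per-unit is B at 34/2, and filling with it alone uses weight 21×2=42. No mix of the others beats 21×34 = 714.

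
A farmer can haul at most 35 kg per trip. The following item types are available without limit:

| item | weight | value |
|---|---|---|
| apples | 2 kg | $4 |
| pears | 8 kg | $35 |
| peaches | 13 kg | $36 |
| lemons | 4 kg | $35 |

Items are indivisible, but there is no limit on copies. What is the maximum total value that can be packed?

$284

Best value-per-unit is lemons at 35/4; filling with it alone gives 8×35 = 280.
Optimal mix: 1×apples + 8×lemons → weight 34, value 284.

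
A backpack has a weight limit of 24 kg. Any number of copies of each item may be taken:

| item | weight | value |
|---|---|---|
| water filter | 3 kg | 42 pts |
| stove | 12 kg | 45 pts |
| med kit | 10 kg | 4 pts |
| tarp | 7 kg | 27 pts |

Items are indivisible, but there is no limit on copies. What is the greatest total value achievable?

336 pts

Best value-per-unit is water filter at 42/3, and filling with it alone uses weight 8×3=24. No mix of the others beats 8×42 = 336.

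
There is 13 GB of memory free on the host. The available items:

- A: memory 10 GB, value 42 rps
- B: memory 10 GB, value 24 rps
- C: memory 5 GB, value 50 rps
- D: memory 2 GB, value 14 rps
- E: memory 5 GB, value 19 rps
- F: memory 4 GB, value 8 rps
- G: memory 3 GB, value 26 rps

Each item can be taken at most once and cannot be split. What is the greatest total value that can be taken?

Check high-value combinations within 13 GB:
- C+E+G: memory 5+5+3=13, value 50+19+26=95
- C+D+G: memory 5+2+3=10, value 50+14+26=90
- C+F+G: memory 5+4+3=12, value 50+8+26=84
- C+D+E: memory 5+2+5=12, value 50+14+19=83
Best: 95 rps.

95 rps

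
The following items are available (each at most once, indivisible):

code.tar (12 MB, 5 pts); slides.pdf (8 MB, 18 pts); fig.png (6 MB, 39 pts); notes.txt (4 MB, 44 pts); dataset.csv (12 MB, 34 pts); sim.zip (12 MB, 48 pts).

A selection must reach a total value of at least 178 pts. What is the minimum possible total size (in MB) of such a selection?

Subsets with value ≥ 178, sorted by total size:
- slides.pdf+fig.png+notes.txt+dataset.csv+sim.zip: size 42, value 183
- code.tar+slides.pdf+fig.png+notes.txt+dataset.csv+sim.zip: size 54, value 188
Minimum size: 42 MB.

42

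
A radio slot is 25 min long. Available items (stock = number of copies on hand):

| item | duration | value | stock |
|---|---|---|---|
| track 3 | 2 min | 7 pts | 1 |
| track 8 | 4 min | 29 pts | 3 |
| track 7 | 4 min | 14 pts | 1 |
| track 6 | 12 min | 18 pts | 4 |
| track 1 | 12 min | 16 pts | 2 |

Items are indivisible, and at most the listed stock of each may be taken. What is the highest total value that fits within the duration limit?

Top feasible selections:
- 1×track 3 + 3×track 8 + 1×track 7: duration 18, value 108
- 3×track 8 + 1×track 6: duration 24, value 105
Best: 108 pts.

108 pts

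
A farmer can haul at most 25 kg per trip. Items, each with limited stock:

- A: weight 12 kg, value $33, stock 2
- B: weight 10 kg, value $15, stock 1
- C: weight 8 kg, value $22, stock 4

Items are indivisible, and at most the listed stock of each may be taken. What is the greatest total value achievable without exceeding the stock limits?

$66

Best selections within weight 25 and stock limits:
- 3×C: weight 24, value 66
- 2×A: weight 24, value 66
- 1×A + 1×C: weight 20, value 55
- 1×A + 1×B: weight 22, value 48
Best: $66.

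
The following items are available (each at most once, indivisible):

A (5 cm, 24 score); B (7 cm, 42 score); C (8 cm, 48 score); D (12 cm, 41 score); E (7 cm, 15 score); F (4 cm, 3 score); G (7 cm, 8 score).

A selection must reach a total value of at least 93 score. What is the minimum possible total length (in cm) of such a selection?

19

Subsets with value ≥ 93, sorted by total length:
- B+C+F: length 19, value 93
- A+B+C: length 20, value 114
- B+C+E: length 22, value 105
Minimum length: 19 cm.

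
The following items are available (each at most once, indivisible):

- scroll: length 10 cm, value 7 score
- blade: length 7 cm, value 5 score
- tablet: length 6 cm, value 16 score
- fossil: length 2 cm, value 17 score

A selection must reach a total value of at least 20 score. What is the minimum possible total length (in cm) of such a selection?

8

Subsets with value ≥ 20, sorted by total length:
- tablet+fossil: length 8, value 33
- blade+fossil: length 9, value 22
- scroll+fossil: length 12, value 24
- blade+tablet: length 13, value 21
Minimum length: 8 cm.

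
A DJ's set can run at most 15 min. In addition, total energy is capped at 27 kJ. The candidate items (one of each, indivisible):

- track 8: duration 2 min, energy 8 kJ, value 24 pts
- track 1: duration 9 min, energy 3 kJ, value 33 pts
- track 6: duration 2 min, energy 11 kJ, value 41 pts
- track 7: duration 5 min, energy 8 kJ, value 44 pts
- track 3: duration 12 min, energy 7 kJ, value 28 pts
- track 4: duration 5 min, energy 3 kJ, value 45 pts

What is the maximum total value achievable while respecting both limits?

Feasible sets respecting both limits:
- track 6+track 7+track 4: duration 12, energy 22, value 130
- track 8+track 7+track 4: duration 12, energy 19, value 113
- track 8+track 6+track 4: duration 9, energy 22, value 110
- track 8+track 6+track 7: duration 9, energy 27, value 109
Best: 130 pts.

130 pts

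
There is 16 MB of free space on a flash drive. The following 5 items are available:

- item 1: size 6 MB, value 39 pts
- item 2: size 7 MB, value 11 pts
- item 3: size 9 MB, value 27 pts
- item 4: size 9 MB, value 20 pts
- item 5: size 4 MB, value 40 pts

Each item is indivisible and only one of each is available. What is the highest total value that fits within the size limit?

79 pts

Check high-value combinations within 16 MB:
- item 1+item 5: size 6+4=10, value 39+40=79
- item 3+item 5: size 9+4=13, value 27+40=67
- item 1+item 3: size 6+9=15, value 39+27=66
- item 4+item 5: size 9+4=13, value 20+40=60
Best: 79 pts.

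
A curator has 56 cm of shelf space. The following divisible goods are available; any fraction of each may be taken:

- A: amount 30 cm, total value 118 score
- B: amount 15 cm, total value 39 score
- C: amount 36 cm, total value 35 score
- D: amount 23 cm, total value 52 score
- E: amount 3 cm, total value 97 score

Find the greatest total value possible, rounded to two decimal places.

272.09

Take in order of value per unit:
- E (97/3 per unit): all 3 → value 97, running total 97.00
- A (118/30 per unit): all 30 → value 118, running total 215.00
- B (39/15 per unit): all 15 → value 39, running total 254.00
- D (52/23 per unit): 8 of 23 → value 8×52/23 = 18.0870, running total 272.09
Total 272.09.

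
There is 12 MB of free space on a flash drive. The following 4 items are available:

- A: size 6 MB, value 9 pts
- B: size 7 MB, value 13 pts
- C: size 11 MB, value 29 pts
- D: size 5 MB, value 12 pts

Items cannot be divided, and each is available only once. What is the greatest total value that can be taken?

Check high-value combinations within 12 MB:
- C: size 11, value 29
- B+D: size 7+5=12, value 13+12=25
- A+D: size 6+5=11, value 9+12=21
Best: 29 pts.

29 pts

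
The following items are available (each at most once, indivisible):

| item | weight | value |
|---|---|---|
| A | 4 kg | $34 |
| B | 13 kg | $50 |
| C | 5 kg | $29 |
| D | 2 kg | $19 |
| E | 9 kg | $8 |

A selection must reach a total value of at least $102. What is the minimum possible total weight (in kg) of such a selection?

19

Subsets with value ≥ 102, sorted by total weight:
- A+B+D: weight 19, value 103
- A+B+C: weight 22, value 113
- A+B+C+D: weight 24, value 132
- A+B+D+E: weight 28, value 111
Minimum weight: 19 kg.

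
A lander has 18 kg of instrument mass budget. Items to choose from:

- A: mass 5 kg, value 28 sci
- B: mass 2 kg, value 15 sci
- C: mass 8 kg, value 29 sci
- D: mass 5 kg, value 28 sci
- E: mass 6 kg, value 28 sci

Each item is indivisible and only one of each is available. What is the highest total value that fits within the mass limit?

Check high-value combinations within 18 kg:
- A+B+D+E: mass 5+2+5+6=18, value 28+15+28+28=99
- A+C+D: mass 5+8+5=18, value 28+29+28=85
- A+D+E: mass 5+5+6=16, value 28+28+28=84
Best: 99 sci.

99 sci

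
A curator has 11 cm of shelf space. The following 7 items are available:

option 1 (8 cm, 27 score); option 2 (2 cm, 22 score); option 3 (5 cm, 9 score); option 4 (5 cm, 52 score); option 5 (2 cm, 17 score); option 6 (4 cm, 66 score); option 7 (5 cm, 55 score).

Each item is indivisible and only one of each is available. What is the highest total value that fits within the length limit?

Check high-value combinations within 11 cm:
- option 2+option 6+option 7: length 2+4+5=11, value 22+66+55=143
- option 2+option 4+option 6: length 2+5+4=11, value 22+52+66=140
- option 5+option 6+option 7: length 2+4+5=11, value 17+66+55=138
- option 4+option 5+option 6: length 5+2+4=11, value 52+17+66=135
Best: 143 score.

143 score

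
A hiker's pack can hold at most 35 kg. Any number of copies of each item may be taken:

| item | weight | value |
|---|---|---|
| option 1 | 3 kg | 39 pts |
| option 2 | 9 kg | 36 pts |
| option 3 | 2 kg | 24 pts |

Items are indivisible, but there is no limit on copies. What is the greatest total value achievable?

Best value-per-unit is option 1 at 39/3; filling with it alone gives 11×39 = 429.
Optimal mix: 11×option 1 + 1×option 3 → weight 35, value 453.

453 pts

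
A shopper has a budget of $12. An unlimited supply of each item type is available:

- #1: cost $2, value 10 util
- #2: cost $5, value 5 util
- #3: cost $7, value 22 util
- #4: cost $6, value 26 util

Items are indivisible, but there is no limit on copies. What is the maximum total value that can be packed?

60 util

Best value-per-unit is #1 at 10/2, and filling with it alone uses cost 6×2=12. No mix of the others beats 6×10 = 60.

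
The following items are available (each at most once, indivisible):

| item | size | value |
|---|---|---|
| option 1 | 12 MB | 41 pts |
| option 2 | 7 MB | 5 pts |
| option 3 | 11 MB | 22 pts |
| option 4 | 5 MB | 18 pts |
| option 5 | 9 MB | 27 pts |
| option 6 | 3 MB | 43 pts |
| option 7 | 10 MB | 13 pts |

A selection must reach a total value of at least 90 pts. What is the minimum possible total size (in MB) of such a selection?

Subsets with value ≥ 90, sorted by total size:
- option 1+option 4+option 6: size 20, value 102
- option 3+option 5+option 6: size 23, value 92
Minimum size: 20 MB.

20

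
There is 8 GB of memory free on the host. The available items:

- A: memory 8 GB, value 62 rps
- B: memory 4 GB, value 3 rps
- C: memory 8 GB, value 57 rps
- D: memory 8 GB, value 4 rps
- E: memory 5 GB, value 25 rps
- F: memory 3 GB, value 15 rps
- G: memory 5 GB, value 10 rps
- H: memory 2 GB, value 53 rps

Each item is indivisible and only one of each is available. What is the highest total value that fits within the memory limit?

78 rps

Check high-value combinations within 8 GB:
- E+H: memory 5+2=7, value 25+53=78
- F+H: memory 3+2=5, value 15+53=68
- G+H: memory 5+2=7, value 10+53=63
Best: 78 rps.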